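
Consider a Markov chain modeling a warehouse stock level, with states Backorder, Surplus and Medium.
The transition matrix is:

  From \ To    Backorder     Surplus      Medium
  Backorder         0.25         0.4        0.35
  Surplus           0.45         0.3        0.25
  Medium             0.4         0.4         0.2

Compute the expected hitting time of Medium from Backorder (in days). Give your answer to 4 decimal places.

Let t(s) be the expected number of days to first reach Medium from state s, with t(Medium) = 0. Conditioning on the first day:
t(Backorder) = 1 + 0.25·t(Backorder) + 0.4·t(Surplus)
t(Surplus) = 1 + 0.45·t(Backorder) + 0.3·t(Surplus)
Solving: t(Backorder) = 3.1884, t(Surplus) = 3.4783.
Expected days from Backorder to Medium: 3.1884.

3.1884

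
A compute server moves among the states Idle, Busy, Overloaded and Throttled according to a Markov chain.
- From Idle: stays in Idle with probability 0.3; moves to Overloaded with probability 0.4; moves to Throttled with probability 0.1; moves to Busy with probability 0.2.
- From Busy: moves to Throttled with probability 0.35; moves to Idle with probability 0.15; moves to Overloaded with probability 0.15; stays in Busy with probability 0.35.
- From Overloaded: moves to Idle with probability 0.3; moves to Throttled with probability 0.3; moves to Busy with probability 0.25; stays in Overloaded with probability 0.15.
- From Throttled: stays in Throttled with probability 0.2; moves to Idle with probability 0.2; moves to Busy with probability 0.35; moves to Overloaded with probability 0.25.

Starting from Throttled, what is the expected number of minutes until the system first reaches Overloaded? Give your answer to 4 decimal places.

Let t(s) be the expected number of minutes to first reach Overloaded from state s, with t(Overloaded) = 0. Conditioning on the first minute:
t(Idle) = 1 + 0.3·t(Idle) + 0.2·t(Busy) + 0.1·t(Throttled)
t(Busy) = 1 + 0.15·t(Idle) + 0.35·t(Busy) + 0.35·t(Throttled)
t(Throttled) = 1 + 0.2·t(Idle) + 0.35·t(Busy) + 0.2·t(Throttled)
Solving: t(Idle) = 3.2770, t(Busy) = 4.4595, t(Throttled) = 4.0203.
Expected minutes from Throttled to Overloaded: 4.0203.

4.0203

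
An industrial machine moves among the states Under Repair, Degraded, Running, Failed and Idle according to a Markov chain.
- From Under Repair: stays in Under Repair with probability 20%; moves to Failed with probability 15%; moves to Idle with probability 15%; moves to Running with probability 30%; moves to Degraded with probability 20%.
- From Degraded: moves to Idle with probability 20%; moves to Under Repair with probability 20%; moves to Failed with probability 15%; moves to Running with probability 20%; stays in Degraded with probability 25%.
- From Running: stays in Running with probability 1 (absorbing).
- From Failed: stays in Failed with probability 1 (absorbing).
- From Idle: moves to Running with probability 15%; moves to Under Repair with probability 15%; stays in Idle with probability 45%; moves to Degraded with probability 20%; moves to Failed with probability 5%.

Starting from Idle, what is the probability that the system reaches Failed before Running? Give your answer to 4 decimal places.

0.3212

Let h(s) be the probability of absorption at Failed starting from transient state s. Then h(Failed) = 1 and h(Running) = 0. By first-step analysis:
h(Under Repair) = 0.2·h(Under Repair) + 0.2·h(Degraded) + 0.3·0 + 0.15·1 + 0.15·h(Idle)
h(Degraded) = 0.2·h(Under Repair) + 0.25·h(Degraded) + 0.2·0 + 0.15·1 + 0.2·h(Idle)
h(Idle) = 0.15·h(Under Repair) + 0.2·h(Degraded) + 0.15·0 + 0.05·1 + 0.45·h(Idle)
Solving: h(Under Repair) = 0.3419, h(Degraded) = 0.3768, h(Idle) = 0.3212.
Starting from Idle, the probability is 0.3212.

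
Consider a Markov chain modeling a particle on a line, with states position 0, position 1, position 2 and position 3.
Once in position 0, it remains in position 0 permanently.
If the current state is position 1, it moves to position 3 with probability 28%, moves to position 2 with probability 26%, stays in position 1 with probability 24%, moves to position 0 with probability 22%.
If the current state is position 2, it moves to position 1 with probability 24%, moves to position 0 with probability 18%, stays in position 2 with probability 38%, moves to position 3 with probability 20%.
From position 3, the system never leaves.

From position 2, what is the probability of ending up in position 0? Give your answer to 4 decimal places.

Let h(s) be the probability of absorption at position 0 starting from transient state s. Then h(position 0) = 1 and h(position 3) = 0. By first-step analysis:
h(position 1) = 0.22·1 + 0.24·h(position 1) + 0.26·h(position 2) + 0.28·0
h(position 2) = 0.18·1 + 0.24·h(position 1) + 0.38·h(position 2) + 0.2·0
Solving: h(position 1) = 0.4481, h(position 2) = 0.4638.
Starting from position 2, the probability is 0.4638.

0.4638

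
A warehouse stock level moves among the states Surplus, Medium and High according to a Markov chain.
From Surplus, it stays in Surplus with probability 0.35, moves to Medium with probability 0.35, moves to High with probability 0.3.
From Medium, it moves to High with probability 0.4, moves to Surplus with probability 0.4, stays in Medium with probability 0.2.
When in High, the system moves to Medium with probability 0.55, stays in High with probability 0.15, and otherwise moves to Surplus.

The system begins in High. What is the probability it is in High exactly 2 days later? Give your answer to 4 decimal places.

Sum over the intermediate state after 1 day:
P = P(High→Surplus)·P(Surplus→High) + P(High→Medium)·P(Medium→High) + P(High→High)·P(High→High)
  = 0.3×0.3 + 0.55×0.4 + 0.15×0.15
  = 0.0900 + 0.2200 + 0.0225 = 0.3325

0.3325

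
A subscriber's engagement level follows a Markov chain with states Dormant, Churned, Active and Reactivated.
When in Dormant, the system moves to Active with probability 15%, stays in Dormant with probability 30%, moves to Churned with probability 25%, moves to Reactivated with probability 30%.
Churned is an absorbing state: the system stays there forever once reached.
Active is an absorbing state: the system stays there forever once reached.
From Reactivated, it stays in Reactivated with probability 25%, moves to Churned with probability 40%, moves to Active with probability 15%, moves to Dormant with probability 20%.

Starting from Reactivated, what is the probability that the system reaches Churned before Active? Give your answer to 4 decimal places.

0.7097

Let h(s) be the probability of absorption at Churned starting from transient state s. Then h(Churned) = 1 and h(Active) = 0. By first-step analysis:
h(Dormant) = 0.3·h(Dormant) + 0.25·1 + 0.15·0 + 0.3·h(Reactivated)
h(Reactivated) = 0.2·h(Dormant) + 0.4·1 + 0.15·0 + 0.25·h(Reactivated)
Solving: h(Dormant) = 0.6613, h(Reactivated) = 0.7097.
Starting from Reactivated, the probability is 0.7097.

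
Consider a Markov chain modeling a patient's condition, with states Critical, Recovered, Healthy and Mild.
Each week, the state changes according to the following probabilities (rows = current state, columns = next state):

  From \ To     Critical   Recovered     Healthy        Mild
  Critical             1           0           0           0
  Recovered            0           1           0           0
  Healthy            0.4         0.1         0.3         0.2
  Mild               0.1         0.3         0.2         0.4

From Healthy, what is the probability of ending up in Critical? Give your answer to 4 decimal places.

Let h(s) be the probability of absorption at Critical starting from transient state s. Then h(Critical) = 1 and h(Recovered) = 0. By first-step analysis:
h(Healthy) = 0.4·1 + 0.1·0 + 0.3·h(Healthy) + 0.2·h(Mild)
h(Mild) = 0.1·1 + 0.3·0 + 0.2·h(Healthy) + 0.4·h(Mild)
Solving: h(Healthy) = 0.6842, h(Mild) = 0.3947.
Starting from Healthy, the probability is 0.6842.

0.6842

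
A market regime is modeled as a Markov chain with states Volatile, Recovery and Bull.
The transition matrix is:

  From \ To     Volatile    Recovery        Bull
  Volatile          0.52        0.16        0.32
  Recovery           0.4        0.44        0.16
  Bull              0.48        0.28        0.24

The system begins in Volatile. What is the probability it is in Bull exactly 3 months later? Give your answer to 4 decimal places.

Propagate the distribution vector 3 months from Volatile.
After 0 months: (1.0000, 0.0000, 0.0000)
After 1 month: (0.5200, 0.1600, 0.3200)
After 2 months: (0.4880, 0.2432, 0.2688)
After 3 months: (0.4801, 0.2604, 0.2596)
P(in Bull after 3 months) = 0.2596

0.2596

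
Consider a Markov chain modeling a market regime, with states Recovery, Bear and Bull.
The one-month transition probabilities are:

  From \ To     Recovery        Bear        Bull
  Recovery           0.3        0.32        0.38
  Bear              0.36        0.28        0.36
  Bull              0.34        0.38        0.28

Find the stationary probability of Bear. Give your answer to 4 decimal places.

0.3273

Let the stationary distribution be π with π = πP and π_1 + π_2 + π_3 = 1.
π_1 = 0.3·π_1 + 0.36·π_2 + 0.34·π_3
π_2 = 0.32·π_1 + 0.28·π_2 + 0.38·π_3
Solving with the normalization constraint gives π = (0.3332, 0.3273, 0.3395).
So the stationary probability of Bear is 0.3273.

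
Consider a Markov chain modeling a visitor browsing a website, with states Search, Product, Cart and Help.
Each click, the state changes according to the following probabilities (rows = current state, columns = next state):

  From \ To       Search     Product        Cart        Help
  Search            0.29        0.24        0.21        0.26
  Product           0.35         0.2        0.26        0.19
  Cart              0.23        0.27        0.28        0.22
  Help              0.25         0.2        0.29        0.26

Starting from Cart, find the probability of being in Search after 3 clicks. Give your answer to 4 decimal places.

Propagate the distribution vector 3 clicks from Cart.
After 0 clicks: (0.0000, 0.0000, 1.0000, 0.0000)
After 1 click: (0.2300, 0.2700, 0.2800, 0.2200)
After 2 clicks: (0.2806, 0.2288, 0.2607, 0.2299)
After 3 clicks: (0.2789, 0.2295, 0.2581, 0.2336)
P(in Search after 3 clicks) = 0.2789

0.2789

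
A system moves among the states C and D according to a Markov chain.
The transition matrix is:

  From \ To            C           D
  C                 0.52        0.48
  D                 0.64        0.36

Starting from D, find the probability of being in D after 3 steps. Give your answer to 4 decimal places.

Propagate the distribution vector 3 steps from D.
After 0 steps: (0.0000, 1.0000)
After 1 step: (0.6400, 0.3600)
After 2 steps: (0.5632, 0.4368)
After 3 steps: (0.5724, 0.4276)
P(in D after 3 steps) = 0.4276

0.4276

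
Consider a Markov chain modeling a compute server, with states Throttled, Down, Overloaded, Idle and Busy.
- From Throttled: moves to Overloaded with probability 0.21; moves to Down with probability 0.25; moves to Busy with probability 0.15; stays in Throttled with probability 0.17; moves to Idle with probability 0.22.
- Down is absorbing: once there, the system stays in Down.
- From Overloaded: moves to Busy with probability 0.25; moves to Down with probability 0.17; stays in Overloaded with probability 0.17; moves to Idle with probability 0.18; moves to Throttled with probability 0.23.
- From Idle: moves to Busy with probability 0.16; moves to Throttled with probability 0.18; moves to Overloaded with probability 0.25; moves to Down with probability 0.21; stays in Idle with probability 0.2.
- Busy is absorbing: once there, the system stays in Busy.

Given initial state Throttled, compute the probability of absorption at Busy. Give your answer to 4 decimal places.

0.4349

Let h(s) be the probability of absorption at Busy starting from transient state s. Then h(Busy) = 1 and h(Down) = 0. By first-step analysis:
h(Throttled) = 0.17·h(Throttled) + 0.25·0 + 0.21·h(Overloaded) + 0.22·h(Idle) + 0.15·1
h(Overloaded) = 0.23·h(Throttled) + 0.17·0 + 0.17·h(Overloaded) + 0.18·h(Idle) + 0.25·1
h(Idle) = 0.18·h(Throttled) + 0.21·0 + 0.25·h(Overloaded) + 0.2·h(Idle) + 0.16·1
Solving: h(Throttled) = 0.4349, h(Overloaded) = 0.5217, h(Idle) = 0.4609.
Starting from Throttled, the probability is 0.4349.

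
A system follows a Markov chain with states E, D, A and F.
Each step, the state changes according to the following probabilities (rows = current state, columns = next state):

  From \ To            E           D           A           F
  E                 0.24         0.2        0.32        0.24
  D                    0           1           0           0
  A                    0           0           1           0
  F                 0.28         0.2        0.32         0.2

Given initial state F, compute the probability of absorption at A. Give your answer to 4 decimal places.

0.6154

Let h(s) be the probability of absorption at A starting from transient state s. Then h(A) = 1 and h(D) = 0. By first-step analysis:
h(E) = 0.24·h(E) + 0.2·0 + 0.32·1 + 0.24·h(F)
h(F) = 0.28·h(E) + 0.2·0 + 0.32·1 + 0.2·h(F)
Solving: h(E) = 0.6154, h(F) = 0.6154.
Starting from F, the probability is 0.6154.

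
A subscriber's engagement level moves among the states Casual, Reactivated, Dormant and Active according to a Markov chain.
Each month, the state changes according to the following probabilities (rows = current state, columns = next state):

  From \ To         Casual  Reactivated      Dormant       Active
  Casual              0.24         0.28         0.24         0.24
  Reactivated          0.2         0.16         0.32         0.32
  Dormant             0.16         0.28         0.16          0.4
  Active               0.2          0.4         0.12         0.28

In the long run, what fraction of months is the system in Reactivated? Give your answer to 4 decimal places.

Let the stationary distribution be π with π = πP and π_1 + π_2 + π_3 + π_4 = 1.
π_1 = 0.24·π_1 + 0.2·π_2 + 0.16·π_3 + 0.2·π_4
π_2 = 0.28·π_1 + 0.16·π_2 + 0.28·π_3 + 0.4·π_4
π_3 = 0.24·π_1 + 0.32·π_2 + 0.16·π_3 + 0.12·π_4
Solving with the normalization constraint gives π = (0.1996, 0.2830, 0.2089, 0.3084).
So the stationary probability of Reactivated is 0.2830.

0.2830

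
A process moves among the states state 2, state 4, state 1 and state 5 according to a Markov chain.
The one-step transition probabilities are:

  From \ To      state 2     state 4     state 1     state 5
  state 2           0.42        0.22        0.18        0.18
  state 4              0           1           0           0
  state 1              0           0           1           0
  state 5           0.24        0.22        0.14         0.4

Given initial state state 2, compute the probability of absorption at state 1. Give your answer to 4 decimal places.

0.4370

Let h(s) be the probability of absorption at state 1 starting from transient state s. Then h(state 1) = 1 and h(state 4) = 0. By first-step analysis:
h(state 2) = 0.42·h(state 2) + 0.22·0 + 0.18·1 + 0.18·h(state 5)
h(state 5) = 0.24·h(state 2) + 0.22·0 + 0.14·1 + 0.4·h(state 5)
Solving: h(state 2) = 0.4370, h(state 5) = 0.4081.
Starting from state 2, the probability is 0.4370.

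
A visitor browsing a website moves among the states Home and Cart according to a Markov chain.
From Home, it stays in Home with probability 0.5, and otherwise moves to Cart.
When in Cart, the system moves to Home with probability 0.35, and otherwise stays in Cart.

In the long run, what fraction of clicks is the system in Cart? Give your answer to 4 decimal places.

Let the stationary distribution be π with π = πP and π_1 + π_2 = 1.
π_1 = 0.5·π_1 + 0.35·π_2
Solving with the normalization constraint gives π = (0.4118, 0.5882).
So the stationary probability of Cart is 0.5882.

0.5882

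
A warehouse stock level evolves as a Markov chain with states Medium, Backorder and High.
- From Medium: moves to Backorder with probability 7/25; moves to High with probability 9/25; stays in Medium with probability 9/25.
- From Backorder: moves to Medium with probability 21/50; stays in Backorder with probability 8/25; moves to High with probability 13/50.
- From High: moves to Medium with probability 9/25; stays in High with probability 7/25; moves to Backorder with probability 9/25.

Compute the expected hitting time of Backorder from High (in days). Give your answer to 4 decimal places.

Let t(s) be the expected number of days to first reach Backorder from state s, with t(Backorder) = 0. Conditioning on the first day:
t(Medium) = 1 + 0.36·t(Medium) + 0.36·t(High)
t(High) = 1 + 0.36·t(Medium) + 0.28·t(High)
Solving: t(Medium) = 3.2609, t(High) = 3.0193.
Expected days from High to Backorder: 3.0193.

3.0193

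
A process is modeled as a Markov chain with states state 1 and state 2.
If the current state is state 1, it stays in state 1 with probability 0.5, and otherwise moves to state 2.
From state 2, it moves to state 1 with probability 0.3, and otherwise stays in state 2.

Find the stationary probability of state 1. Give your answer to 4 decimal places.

Let the stationary distribution be π with π = πP and π_1 + π_2 = 1.
π_1 = 0.5·π_1 + 0.3·π_2
Solving with the normalization constraint gives π = (0.3750, 0.6250).
So the stationary probability of state 1 is 0.3750.

0.3750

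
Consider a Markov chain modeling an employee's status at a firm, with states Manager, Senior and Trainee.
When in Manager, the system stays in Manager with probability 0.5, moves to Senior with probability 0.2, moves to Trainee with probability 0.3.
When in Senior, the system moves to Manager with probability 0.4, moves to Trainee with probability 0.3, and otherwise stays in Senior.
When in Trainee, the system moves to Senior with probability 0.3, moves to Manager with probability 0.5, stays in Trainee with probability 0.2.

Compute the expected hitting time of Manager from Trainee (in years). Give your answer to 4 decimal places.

2.1277

Let t(s) be the expected number of years to first reach Manager from state s, with t(Manager) = 0. Conditioning on the first year:
t(Senior) = 1 + 0.3·t(Senior) + 0.3·t(Trainee)
t(Trainee) = 1 + 0.3·t(Senior) + 0.2·t(Trainee)
Solving: t(Senior) = 2.3404, t(Trainee) = 2.1277.
Expected years from Trainee to Manager: 2.1277.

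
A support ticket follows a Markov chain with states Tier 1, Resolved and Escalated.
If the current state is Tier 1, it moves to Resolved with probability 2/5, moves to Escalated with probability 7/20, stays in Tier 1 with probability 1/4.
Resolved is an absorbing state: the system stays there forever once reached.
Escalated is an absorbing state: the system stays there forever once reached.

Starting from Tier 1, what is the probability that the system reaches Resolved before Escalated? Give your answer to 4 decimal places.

Let h(s) be the probability of absorption at Resolved starting from transient state s. Then h(Resolved) = 1 and h(Escalated) = 0. By first-step analysis:
h(Tier 1) = 0.25·h(Tier 1) + 0.4·1 + 0.35·0
Solving: h(Tier 1) = 0.5333.
Starting from Tier 1, the probability is 0.5333.

0.5333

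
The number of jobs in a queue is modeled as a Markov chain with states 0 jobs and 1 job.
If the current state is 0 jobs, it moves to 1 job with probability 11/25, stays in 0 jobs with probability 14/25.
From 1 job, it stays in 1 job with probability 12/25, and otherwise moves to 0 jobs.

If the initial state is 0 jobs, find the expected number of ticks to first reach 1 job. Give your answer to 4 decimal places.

Let t(s) be the expected number of ticks to first reach 1 job from state s, with t(1 job) = 0. Conditioning on the first tick:
t(0 jobs) = 1 + 0.56·t(0 jobs)
Solving: t(0 jobs) = 2.2727.
Expected ticks from 0 jobs to 1 job: 2.2727.

2.2727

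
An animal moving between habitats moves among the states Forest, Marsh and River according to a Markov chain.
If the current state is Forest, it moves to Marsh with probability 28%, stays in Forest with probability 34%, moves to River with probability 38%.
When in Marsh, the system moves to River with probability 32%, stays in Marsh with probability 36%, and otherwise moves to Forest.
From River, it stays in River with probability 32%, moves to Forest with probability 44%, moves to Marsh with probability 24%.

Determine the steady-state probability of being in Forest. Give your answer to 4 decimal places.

0.3684

Let the stationary distribution be π with π = πP and π_1 + π_2 + π_3 = 1.
π_1 = 0.34·π_1 + 0.32·π_2 + 0.44·π_3
π_2 = 0.28·π_1 + 0.36·π_2 + 0.24·π_3
Solving with the normalization constraint gives π = (0.3684, 0.2895, 0.3421).
So the stationary probability of Forest is 0.3684.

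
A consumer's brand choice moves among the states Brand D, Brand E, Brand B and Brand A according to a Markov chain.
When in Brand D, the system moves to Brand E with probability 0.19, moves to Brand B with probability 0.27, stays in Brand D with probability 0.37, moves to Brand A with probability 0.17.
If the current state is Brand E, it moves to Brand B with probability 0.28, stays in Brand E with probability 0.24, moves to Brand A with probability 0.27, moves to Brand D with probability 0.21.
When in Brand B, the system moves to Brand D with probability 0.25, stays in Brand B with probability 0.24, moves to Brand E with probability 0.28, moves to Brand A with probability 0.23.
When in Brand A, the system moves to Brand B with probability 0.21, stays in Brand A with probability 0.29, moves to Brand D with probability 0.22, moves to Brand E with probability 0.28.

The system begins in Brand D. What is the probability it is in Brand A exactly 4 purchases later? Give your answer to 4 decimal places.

0.2379

Propagate the distribution vector 4 purchases from Brand D.
After 0 purchases: (1.0000, 0.0000, 0.0000, 0.0000)
After 1 purchase: (0.3700, 0.1900, 0.2700, 0.1700)
After 2 purchases: (0.2817, 0.2391, 0.2536, 0.2256)
After 3 purchases: (0.2675, 0.2451, 0.2512, 0.2362)
After 4 purchases: (0.2652, 0.2461, 0.2507, 0.2379)
P(in Brand A after 4 purchases) = 0.2379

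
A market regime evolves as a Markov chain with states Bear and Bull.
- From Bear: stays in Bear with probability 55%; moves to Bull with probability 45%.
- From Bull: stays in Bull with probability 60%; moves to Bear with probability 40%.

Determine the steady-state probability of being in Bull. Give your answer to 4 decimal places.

Let the stationary distribution be π with π = πP and π_1 + π_2 = 1.
π_1 = 0.55·π_1 + 0.4·π_2
Solving with the normalization constraint gives π = (0.4706, 0.5294).
So the stationary probability of Bull is 0.5294.

0.5294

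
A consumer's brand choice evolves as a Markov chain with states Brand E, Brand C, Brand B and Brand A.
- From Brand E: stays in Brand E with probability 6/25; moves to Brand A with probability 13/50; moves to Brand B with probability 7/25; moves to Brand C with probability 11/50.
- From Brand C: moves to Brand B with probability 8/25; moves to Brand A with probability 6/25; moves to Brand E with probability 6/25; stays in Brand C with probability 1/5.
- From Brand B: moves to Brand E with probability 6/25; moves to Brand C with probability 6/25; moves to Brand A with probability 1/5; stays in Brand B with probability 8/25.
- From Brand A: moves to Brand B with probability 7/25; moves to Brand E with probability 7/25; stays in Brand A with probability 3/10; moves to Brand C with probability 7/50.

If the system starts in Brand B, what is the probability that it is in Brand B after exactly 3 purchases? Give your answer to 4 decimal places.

Propagate the distribution vector 3 purchases from Brand B.
After 0 purchases: (0.0000, 0.0000, 1.0000, 0.0000)
After 1 purchase: (0.2400, 0.2400, 0.3200, 0.2000)
After 2 purchases: (0.2480, 0.2056, 0.3024, 0.2440)
After 3 purchases: (0.2498, 0.2024, 0.3003, 0.2475)
P(in Brand B after 3 purchases) = 0.3003

0.3003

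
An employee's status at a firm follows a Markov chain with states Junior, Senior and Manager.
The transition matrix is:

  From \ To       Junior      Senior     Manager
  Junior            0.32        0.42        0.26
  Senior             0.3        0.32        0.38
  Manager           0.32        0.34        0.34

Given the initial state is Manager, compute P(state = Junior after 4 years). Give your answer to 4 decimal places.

Propagate the distribution vector 4 years from Manager.
After 0 years: (0.0000, 0.0000, 1.0000)
After 1 year: (0.3200, 0.3400, 0.3400)
After 2 years: (0.3132, 0.3588, 0.3280)
After 3 years: (0.3128, 0.3579, 0.3293)
After 4 years: (0.3128, 0.3579, 0.3293)
P(in Junior after 4 years) = 0.3128

0.3128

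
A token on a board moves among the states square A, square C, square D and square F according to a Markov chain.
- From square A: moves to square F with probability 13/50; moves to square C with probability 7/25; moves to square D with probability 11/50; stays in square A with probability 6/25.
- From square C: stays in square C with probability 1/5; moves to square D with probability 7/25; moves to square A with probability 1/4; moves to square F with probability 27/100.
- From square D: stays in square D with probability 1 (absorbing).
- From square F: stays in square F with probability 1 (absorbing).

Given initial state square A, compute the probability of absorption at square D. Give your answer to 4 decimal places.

0.4729

Let h(s) be the probability of absorption at square D starting from transient state s. Then h(square D) = 1 and h(square F) = 0. By first-step analysis:
h(square A) = 0.24·h(square A) + 0.28·h(square C) + 0.22·1 + 0.26·0
h(square C) = 0.25·h(square A) + 0.2·h(square C) + 0.28·1 + 0.27·0
Solving: h(square A) = 0.4729, h(square C) = 0.4978.
Starting from square A, the probability is 0.4729.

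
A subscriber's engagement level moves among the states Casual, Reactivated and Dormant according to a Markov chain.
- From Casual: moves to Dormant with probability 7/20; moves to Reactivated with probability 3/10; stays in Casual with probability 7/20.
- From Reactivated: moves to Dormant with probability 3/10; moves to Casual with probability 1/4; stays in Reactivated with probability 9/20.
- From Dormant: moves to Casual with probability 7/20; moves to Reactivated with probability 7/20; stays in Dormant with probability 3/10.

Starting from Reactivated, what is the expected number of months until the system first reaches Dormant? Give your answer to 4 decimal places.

3.1858

Let t(s) be the expected number of months to first reach Dormant from state s, with t(Dormant) = 0. Conditioning on the first month:
t(Casual) = 1 + 0.35·t(Casual) + 0.3·t(Reactivated)
t(Reactivated) = 1 + 0.25·t(Casual) + 0.45·t(Reactivated)
Solving: t(Casual) = 3.0088, t(Reactivated) = 3.1858.
Expected months from Reactivated to Dormant: 3.1858.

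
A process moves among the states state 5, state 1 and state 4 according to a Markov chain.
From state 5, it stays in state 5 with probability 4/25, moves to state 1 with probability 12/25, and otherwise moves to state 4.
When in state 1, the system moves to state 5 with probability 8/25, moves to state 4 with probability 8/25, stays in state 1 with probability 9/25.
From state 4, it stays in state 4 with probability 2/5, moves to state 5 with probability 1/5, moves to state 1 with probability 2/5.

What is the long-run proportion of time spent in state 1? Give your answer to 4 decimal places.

0.4030

Let the stationary distribution be π with π = πP and π_1 + π_2 + π_3 = 1.
π_1 = 0.16·π_1 + 0.32·π_2 + 0.2·π_3
π_2 = 0.48·π_1 + 0.36·π_2 + 0.4·π_3
Solving with the normalization constraint gives π = (0.2388, 0.4030, 0.3582).
So the stationary probability of state 1 is 0.4030.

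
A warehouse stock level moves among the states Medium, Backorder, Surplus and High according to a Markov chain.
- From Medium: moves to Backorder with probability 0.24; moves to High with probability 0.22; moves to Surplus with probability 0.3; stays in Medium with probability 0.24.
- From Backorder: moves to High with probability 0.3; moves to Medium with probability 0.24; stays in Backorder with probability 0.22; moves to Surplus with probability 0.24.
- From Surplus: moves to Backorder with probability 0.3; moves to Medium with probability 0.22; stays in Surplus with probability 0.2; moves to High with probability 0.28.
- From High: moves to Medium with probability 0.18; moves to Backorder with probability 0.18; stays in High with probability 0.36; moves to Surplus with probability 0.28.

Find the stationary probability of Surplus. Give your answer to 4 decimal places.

Let the stationary distribution be π with π = πP and π_1 + π_2 + π_3 + π_4 = 1.
π_1 = 0.24·π_1 + 0.24·π_2 + 0.22·π_3 + 0.18·π_4
π_2 = 0.24·π_1 + 0.22·π_2 + 0.3·π_3 + 0.18·π_4
π_3 = 0.3·π_1 + 0.24·π_2 + 0.2·π_3 + 0.28·π_4
Solving with the normalization constraint gives π = (0.2172, 0.2329, 0.2547, 0.2952).
So the stationary probability of Surplus is 0.2547.

0.2547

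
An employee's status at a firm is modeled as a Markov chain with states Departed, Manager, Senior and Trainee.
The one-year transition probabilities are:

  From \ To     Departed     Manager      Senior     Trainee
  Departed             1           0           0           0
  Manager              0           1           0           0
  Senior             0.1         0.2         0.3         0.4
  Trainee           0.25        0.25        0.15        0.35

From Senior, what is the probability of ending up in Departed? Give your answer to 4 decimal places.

0.4177

Let h(s) be the probability of absorption at Departed starting from transient state s. Then h(Departed) = 1 and h(Manager) = 0. By first-step analysis:
h(Senior) = 0.1·1 + 0.2·0 + 0.3·h(Senior) + 0.4·h(Trainee)
h(Trainee) = 0.25·1 + 0.25·0 + 0.15·h(Senior) + 0.35·h(Trainee)
Solving: h(Senior) = 0.4177, h(Trainee) = 0.4810.
Starting from Senior, the probability is 0.4177.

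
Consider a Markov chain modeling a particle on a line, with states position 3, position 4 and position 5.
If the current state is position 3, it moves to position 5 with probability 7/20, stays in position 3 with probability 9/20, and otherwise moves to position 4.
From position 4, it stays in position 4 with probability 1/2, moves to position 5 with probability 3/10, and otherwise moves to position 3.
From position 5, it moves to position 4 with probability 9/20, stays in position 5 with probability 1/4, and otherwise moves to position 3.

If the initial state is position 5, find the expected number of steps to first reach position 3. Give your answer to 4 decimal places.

Let t(s) be the expected number of steps to first reach position 3 from state s, with t(position 3) = 0. Conditioning on the first step:
t(position 4) = 1 + 0.5·t(position 4) + 0.3·t(position 5)
t(position 5) = 1 + 0.45·t(position 4) + 0.25·t(position 5)
Solving: t(position 4) = 4.3750, t(position 5) = 3.9583.
Expected steps from position 5 to position 3: 3.9583.

3.9583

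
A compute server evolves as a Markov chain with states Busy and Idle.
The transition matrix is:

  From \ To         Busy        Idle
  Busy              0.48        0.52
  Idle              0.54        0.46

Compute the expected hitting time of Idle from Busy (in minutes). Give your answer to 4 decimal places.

Let t(s) be the expected number of minutes to first reach Idle from state s, with t(Idle) = 0. Conditioning on the first minute:
t(Busy) = 1 + 0.48·t(Busy)
Solving: t(Busy) = 1.9231.
Expected minutes from Busy to Idle: 1.9231.

1.9231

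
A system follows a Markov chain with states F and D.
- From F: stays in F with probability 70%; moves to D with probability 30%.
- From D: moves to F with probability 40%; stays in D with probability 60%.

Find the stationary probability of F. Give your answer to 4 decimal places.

0.5714

Let the stationary distribution be π with π = πP and π_1 + π_2 = 1.
π_1 = 0.7·π_1 + 0.4·π_2
Solving with the normalization constraint gives π = (0.5714, 0.4286).
So the stationary probability of F is 0.5714.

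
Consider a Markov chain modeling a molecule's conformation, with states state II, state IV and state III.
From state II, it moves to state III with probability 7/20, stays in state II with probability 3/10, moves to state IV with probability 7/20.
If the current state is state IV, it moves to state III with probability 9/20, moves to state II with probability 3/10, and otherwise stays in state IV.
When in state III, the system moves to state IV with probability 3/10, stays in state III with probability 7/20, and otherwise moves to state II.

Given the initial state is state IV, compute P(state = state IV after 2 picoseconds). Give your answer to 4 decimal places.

0.3025

Sum over the intermediate state after 1 picosecond:
P = P(state IV→state II)·P(state II→state IV) + P(state IV→state IV)·P(state IV→state IV) + P(state IV→state III)·P(state III→state IV)
  = 0.3×0.35 + 0.25×0.25 + 0.45×0.3
  = 0.1050 + 0.0625 + 0.1350 = 0.3025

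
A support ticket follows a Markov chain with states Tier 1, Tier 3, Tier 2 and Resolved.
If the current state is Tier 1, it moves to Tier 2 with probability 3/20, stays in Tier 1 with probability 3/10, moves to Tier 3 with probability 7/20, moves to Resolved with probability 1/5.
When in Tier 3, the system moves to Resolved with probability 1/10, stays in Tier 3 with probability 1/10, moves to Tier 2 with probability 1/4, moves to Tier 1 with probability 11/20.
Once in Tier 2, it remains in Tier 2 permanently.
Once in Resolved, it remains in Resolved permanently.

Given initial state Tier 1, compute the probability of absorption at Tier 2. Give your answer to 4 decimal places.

Let h(s) be the probability of absorption at Tier 2 starting from transient state s. Then h(Tier 2) = 1 and h(Resolved) = 0. By first-step analysis:
h(Tier 1) = 0.3·h(Tier 1) + 0.35·h(Tier 3) + 0.15·1 + 0.2·0
h(Tier 3) = 0.55·h(Tier 1) + 0.1·h(Tier 3) + 0.25·1 + 0.1·0
Solving: h(Tier 1) = 0.5086, h(Tier 3) = 0.5886.
Starting from Tier 1, the probability is 0.5086.

0.5086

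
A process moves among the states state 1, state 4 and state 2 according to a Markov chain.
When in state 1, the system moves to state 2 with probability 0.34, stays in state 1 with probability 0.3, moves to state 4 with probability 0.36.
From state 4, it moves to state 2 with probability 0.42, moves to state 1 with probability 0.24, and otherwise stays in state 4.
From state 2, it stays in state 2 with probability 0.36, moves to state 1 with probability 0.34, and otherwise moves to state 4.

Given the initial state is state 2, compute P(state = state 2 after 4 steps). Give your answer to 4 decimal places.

Propagate the distribution vector 4 steps from state 2.
After 0 steps: (0.0000, 0.0000, 1.0000)
After 1 step: (0.3400, 0.3000, 0.3600)
After 2 steps: (0.2964, 0.3324, 0.3712)
After 3 steps: (0.2949, 0.3311, 0.3740)
After 4 steps: (0.2951, 0.3309, 0.3740)
P(in state 2 after 4 steps) = 0.3740

0.3740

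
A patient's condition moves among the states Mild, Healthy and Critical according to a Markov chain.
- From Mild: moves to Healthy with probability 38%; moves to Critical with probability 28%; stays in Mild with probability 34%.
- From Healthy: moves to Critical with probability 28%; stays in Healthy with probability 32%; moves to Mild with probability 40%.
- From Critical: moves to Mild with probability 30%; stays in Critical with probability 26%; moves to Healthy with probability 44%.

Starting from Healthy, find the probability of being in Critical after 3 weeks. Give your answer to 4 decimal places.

Propagate the distribution vector 3 weeks from Healthy.
After 0 weeks: (0.0000, 1.0000, 0.0000)
After 1 week: (0.4000, 0.3200, 0.2800)
After 2 weeks: (0.3480, 0.3776, 0.2744)
After 3 weeks: (0.3517, 0.3738, 0.2745)
P(in Critical after 3 weeks) = 0.2745

0.2745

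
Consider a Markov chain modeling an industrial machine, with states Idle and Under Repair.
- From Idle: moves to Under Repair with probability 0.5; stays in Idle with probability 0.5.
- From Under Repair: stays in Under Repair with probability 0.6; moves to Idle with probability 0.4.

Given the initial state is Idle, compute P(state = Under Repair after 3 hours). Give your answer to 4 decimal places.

Propagate the distribution vector 3 hours from Idle.
After 0 hours: (1.0000, 0.0000)
After 1 hour: (0.5000, 0.5000)
After 2 hours: (0.4500, 0.5500)
After 3 hours: (0.4450, 0.5550)
P(in Under Repair after 3 hours) = 0.5550

0.5550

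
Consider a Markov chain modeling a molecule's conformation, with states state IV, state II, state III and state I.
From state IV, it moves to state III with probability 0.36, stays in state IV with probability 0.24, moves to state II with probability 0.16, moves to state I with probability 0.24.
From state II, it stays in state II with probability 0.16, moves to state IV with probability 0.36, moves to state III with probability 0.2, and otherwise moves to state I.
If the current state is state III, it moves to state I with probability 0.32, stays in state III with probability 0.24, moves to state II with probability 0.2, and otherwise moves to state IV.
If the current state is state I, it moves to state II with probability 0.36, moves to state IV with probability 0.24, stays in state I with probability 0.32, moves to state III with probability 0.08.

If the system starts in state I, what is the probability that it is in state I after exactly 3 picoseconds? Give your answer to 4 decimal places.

0.2883

Propagate the distribution vector 3 picoseconds from state I.
After 0 picoseconds: (0.0000, 0.0000, 0.0000, 1.0000)
After 1 picosecond: (0.2400, 0.3600, 0.0800, 0.3200)
After 2 picoseconds: (0.2832, 0.2272, 0.2032, 0.2864)
After 3 picoseconds: (0.2673, 0.2254, 0.2191, 0.2883)
P(in state I after 3 picoseconds) = 0.2883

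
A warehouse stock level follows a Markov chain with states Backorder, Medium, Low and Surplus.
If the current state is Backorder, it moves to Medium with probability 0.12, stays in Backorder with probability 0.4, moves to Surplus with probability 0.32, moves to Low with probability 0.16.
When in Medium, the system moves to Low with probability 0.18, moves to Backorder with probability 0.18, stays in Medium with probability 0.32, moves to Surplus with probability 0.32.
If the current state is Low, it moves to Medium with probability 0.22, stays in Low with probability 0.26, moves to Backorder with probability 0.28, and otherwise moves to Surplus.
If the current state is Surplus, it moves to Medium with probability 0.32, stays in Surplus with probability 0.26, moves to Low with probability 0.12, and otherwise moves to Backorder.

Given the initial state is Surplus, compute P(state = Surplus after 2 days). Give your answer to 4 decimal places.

0.2948

Propagate the distribution vector 2 days from Surplus.
After 0 days: (0.0000, 0.0000, 0.0000, 1.0000)
After 1 day: (0.3000, 0.3200, 0.1200, 0.2600)
After 2 days: (0.2892, 0.2480, 0.1680, 0.2948)
P(in Surplus after 2 days) = 0.2948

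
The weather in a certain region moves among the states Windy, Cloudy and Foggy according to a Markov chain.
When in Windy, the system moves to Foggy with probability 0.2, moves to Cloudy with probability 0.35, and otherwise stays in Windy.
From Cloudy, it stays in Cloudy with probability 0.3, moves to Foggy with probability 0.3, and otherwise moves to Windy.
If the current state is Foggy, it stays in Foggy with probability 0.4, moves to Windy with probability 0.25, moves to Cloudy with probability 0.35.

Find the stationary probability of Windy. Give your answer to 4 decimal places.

Let the stationary distribution be π with π = πP and π_1 + π_2 + π_3 = 1.
π_1 = 0.45·π_1 + 0.4·π_2 + 0.25·π_3
π_2 = 0.35·π_1 + 0.3·π_2 + 0.35·π_3
Solving with the normalization constraint gives π = (0.3750, 0.3333, 0.2917).
So the stationary probability of Windy is 0.3750.

0.3750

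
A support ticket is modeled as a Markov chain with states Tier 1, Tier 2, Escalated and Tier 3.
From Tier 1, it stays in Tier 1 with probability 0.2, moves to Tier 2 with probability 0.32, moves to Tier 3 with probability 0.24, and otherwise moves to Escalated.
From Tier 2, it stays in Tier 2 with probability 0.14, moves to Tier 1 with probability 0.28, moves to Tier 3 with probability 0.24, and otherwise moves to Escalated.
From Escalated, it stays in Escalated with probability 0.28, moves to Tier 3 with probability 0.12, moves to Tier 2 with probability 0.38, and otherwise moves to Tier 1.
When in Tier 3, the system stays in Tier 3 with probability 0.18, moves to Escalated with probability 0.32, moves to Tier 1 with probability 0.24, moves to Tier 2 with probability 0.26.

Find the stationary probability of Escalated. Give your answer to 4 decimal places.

0.2949

Let the stationary distribution be π with π = πP and π_1 + π_2 + π_3 + π_4 = 1.
π_1 = 0.2·π_1 + 0.28·π_2 + 0.22·π_3 + 0.24·π_4
π_2 = 0.32·π_1 + 0.14·π_2 + 0.38·π_3 + 0.26·π_4
π_3 = 0.24·π_1 + 0.34·π_2 + 0.28·π_3 + 0.32·π_4
Solving with the normalization constraint gives π = (0.2357, 0.2764, 0.2949, 0.1930).
So the stationary probability of Escalated is 0.2949.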